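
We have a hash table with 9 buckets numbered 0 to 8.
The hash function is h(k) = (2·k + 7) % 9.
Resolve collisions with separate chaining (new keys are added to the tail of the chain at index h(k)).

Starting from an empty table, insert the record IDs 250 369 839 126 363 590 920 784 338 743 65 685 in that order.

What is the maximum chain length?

3

250 -> bucket 3
369 -> bucket 7
839 -> bucket 2
126 -> bucket 7 (collision)
363 -> bucket 4
590 -> bucket 8
920 -> bucket 2 (collision)
784 -> bucket 0
338 -> bucket 8 (collision)
743 -> bucket 8 (collision)
65 -> bucket 2 (collision)
685 -> bucket 0 (collision)
Final buckets:
0: 784 -> 685
1: ∅
2: 839 -> 920 -> 65
3: 250
4: 363
5: ∅
6: ∅
7: 369 -> 126
8: 590 -> 338 -> 743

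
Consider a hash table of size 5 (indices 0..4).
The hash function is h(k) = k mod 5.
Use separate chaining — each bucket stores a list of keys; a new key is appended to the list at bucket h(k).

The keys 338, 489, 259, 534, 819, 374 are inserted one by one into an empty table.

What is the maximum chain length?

5

338 -> bucket 3
489 -> bucket 4
259 -> bucket 4 (collision)
534 -> bucket 4 (collision)
819 -> bucket 4 (collision)
374 -> bucket 4 (collision)
Final buckets:
0: -
1: -
2: -
3: 338
4: 489 -> 259 -> 534 -> 819 -> 374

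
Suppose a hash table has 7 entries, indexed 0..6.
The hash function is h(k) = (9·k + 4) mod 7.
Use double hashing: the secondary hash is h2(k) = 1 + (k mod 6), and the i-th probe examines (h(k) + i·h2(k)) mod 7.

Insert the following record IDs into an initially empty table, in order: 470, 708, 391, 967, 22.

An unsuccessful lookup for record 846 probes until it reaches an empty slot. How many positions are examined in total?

2

470 hashes to 6; slot 6 is free → place at 6.
708 hashes to 6, h2=1; 6 taken → place at 0.
391 hashes to 2; slot 2 is free → place at 2.
967 hashes to 6, h2=2; 6 taken → place at 1.
22 hashes to 6, h2=5; 6 taken → place at 4.
Table: [708, 967, 391, —, 22, —, 470]
Lookup 846: h=2, h2=1, probe 2,3 → slot 3 empty, not found.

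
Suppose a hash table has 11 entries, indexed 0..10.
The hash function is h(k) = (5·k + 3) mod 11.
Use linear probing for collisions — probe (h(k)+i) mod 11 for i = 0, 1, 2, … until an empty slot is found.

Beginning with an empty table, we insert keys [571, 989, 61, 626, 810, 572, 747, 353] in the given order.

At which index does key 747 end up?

2

Insert 571: h=9, slot 9 empty → index 9.
Insert 989: h=9, slot 9 occupied → index 10.
Insert 61: h=0, slot 0 empty → index 0.
Insert 626: h=9, slots 9,10,0 occupied → index 1.
Insert 810: h=5, slot 5 empty → index 5.
Insert 572: h=3, slot 3 empty → index 3.
Insert 747: h=9, slots 9,10,0,1 occupied → index 2.
Insert 353: h=8, slot 8 empty → index 8.
Table: [61, 626, 747, 572, _, 810, _, _, 353, 571, 989]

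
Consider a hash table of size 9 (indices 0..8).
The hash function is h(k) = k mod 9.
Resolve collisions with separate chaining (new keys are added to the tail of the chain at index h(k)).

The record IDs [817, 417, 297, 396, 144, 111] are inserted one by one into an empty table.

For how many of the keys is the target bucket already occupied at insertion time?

3

Insert 817: h=7, bucket 7 empty → new chain.
Insert 417: h=3, bucket 3 empty → new chain.
Insert 297: h=0, bucket 0 empty → new chain.
Insert 396: h=0, bucket 0 nonempty → append to chain.
Insert 144: h=0, bucket 0 nonempty → append to chain.
Insert 111: h=3, bucket 3 nonempty → append to chain.
Final buckets:
0: 297 -> 396 -> 144
1: ∅
2: ∅
3: 417 -> 111
4: ∅
5: ∅
6: ∅
7: 817
8: ∅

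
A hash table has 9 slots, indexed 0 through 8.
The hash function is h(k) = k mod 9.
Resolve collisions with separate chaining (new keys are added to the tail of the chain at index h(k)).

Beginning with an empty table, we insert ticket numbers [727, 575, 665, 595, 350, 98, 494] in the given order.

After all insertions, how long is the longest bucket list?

5

727 -> bucket 7
575 -> bucket 8
665 -> bucket 8 (collision)
595 -> bucket 1
350 -> bucket 8 (collision)
98 -> bucket 8 (collision)
494 -> bucket 8 (collision)
Final buckets:
0: .
1: 595
2: .
3: .
4: .
5: .
6: .
7: 727
8: 575 -> 665 -> 350 -> 98 -> 494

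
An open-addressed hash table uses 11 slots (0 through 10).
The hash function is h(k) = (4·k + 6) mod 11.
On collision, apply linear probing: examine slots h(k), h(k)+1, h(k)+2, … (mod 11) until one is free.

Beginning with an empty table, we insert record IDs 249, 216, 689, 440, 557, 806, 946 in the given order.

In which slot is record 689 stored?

Insert 249: h=1, slot 1 empty -> index 1.
Insert 216: h=1, slot 1 occupied -> index 2.
Insert 689: h=1, slots 1,2 occupied -> index 3.
Insert 440: h=6, slot 6 empty -> index 6.
Insert 557: h=1, slots 1,2,3 occupied -> index 4.
Insert 806: h=7, slot 7 empty -> index 7.
Insert 946: h=6, slots 6,7 occupied -> index 8.
Table: [-, 249, 216, 689, 557, -, 440, 806, 946, -, -]

3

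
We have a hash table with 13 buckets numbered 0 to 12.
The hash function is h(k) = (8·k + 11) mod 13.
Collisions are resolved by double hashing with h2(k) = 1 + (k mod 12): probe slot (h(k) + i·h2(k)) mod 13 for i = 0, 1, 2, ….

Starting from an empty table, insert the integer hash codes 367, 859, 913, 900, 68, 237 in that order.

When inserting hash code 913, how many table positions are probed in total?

2

367 hashes to 9; slot 9 is free => place at 9.
859 hashes to 6; slot 6 is free => place at 6.
913 hashes to 9, h2=2; 9 taken => place at 11.
900 hashes to 9, h2=1; 9 taken => place at 10.
68 hashes to 9, h2=9; 9 taken => place at 5.
237 hashes to 9, h2=10; 9,6 taken => place at 3.
Table: [-, -, -, 237, -, 68, 859, -, -, 367, 900, 913, -]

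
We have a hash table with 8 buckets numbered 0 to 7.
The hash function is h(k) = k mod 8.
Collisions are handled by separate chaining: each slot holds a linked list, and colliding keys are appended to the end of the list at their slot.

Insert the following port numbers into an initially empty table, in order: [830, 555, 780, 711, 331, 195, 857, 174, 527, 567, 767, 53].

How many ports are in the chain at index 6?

2

830 → bucket 6
555 → bucket 3
780 → bucket 4
711 → bucket 7
331 → bucket 3 (collision)
195 → bucket 3 (collision)
857 → bucket 1
174 → bucket 6 (collision)
527 → bucket 7 (collision)
567 → bucket 7 (collision)
767 → bucket 7 (collision)
53 → bucket 5
Final buckets:
0: -
1: 857
2: -
3: 555 -> 331 -> 195
4: 780
5: 53
6: 830 -> 174
7: 711 -> 527 -> 567 -> 767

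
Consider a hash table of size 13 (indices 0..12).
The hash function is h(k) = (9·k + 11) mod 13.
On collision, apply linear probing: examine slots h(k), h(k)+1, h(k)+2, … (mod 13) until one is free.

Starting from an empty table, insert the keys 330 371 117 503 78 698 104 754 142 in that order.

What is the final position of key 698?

Insert 330: h=4, slot 4 empty -> index 4.
Insert 371: h=9, slot 9 empty -> index 9.
Insert 117: h=11, slot 11 empty -> index 11.
Insert 503: h=1, slot 1 empty -> index 1.
Insert 78: h=11, slot 11 occupied -> index 12.
Insert 698: h=1, slot 1 occupied -> index 2.
Insert 104: h=11, slots 11,12 occupied -> index 0.
Insert 754: h=11, slots 11,12,0,1,2 occupied -> index 3.
Insert 142: h=2, slots 2,3,4 occupied -> index 5.
Table: [104, 503, 698, 754, 330, 142, _, _, _, 371, _, 117, 78]

2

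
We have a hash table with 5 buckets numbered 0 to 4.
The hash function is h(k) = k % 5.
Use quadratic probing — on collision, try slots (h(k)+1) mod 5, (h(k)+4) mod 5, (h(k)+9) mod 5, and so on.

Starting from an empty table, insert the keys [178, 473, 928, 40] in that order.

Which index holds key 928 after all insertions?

2

178 hashes to 3; slot 3 is free → place at 3.
473 hashes to 3; 3 taken → place at 4.
928 hashes to 3; 3,4 taken → place at 2.
40 hashes to 0; slot 0 is free → place at 0.
Table: [40, -, 928, 178, 473]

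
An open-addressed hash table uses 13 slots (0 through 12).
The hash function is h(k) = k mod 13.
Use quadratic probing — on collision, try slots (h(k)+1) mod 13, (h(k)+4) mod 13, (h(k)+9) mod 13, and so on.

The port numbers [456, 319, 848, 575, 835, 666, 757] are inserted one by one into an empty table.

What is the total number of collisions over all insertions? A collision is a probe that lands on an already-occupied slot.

456: h=1 => slot 1
319: h=7 => slot 7
848: h=3 => slot 3
575: h=3, probe 3,4 => slot 4
835: h=3, probe 3,4,7,12 => slot 12
666: h=3, probe 3,4,7,12,6 => slot 6
757: h=3, probe 3,4,7,12,6,2 => slot 2
Table: [., 456, 757, 848, 575, ., 666, 319, ., ., ., ., 835]

13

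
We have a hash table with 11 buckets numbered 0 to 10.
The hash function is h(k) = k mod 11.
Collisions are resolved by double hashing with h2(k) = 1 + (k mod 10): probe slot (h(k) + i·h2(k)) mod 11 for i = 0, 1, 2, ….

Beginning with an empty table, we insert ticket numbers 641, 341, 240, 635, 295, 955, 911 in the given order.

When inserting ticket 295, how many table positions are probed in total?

2

641: h=3 -> slot 3
341: h=0 -> slot 0
240: h=9 -> slot 9
635: h=8 -> slot 8
295: h=9, h2=6, probe 9,4 -> slot 4
955: h=9, h2=6, probe 9,4,10 -> slot 10
911: h=9, h2=2, probe 9,0,2 -> slot 2
Table: [341, —, 911, 641, 295, —, —, —, 635, 240, 955]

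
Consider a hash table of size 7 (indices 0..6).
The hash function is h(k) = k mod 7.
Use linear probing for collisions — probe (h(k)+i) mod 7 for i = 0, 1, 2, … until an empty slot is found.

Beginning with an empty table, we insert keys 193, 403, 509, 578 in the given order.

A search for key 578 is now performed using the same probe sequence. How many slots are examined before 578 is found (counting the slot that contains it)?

4

193: h=4 -> slot 4
403: h=4, probe 4,5 -> slot 5
509: h=5, probe 5,6 -> slot 6
578: h=4, probe 4,5,6,0 -> slot 0
Table: [578, _, _, _, 193, 403, 509]
Lookup 578: h=4, probe 4,5,6,0 → found at 0.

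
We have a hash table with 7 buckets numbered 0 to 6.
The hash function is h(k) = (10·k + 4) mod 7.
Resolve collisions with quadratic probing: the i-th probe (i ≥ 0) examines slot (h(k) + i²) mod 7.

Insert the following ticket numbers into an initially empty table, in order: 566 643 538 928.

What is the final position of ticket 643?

2

566 hashes to 1; slot 1 is free -> place at 1.
643 hashes to 1; 1 taken -> place at 2.
538 hashes to 1; 1,2 taken -> place at 5.
928 hashes to 2; 2 taken -> place at 3.
Table: [—, 566, 643, 928, —, 538, —]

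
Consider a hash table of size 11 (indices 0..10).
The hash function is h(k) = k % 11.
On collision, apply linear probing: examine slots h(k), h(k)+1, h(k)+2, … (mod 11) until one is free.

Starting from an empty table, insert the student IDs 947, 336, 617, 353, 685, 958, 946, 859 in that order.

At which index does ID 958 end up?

947 hashes to 1; slot 1 is free -> place at 1.
336 hashes to 6; slot 6 is free -> place at 6.
617 hashes to 1; 1 taken -> place at 2.
353 hashes to 1; 1,2 taken -> place at 3.
685 hashes to 3; 3 taken -> place at 4.
958 hashes to 1; 1,2,3,4 taken -> place at 5.
946 hashes to 0; slot 0 is free -> place at 0.
859 hashes to 1; 1,2,3,4,5,6 taken -> place at 7.
Table: [946, 947, 617, 353, 685, 958, 336, 859, -, -, -]

5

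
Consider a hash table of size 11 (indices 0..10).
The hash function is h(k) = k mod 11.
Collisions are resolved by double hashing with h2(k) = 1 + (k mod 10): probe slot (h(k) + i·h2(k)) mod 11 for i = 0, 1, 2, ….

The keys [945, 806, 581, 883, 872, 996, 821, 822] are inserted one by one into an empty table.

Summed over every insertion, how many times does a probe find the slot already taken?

Insert 945: h=10, slot 10 empty → index 10.
Insert 806: h=3, slot 3 empty → index 3.
Insert 581: h=9, slot 9 empty → index 9.
Insert 883: h=3, h2=4, slot 3 occupied → index 7.
Insert 872: h=3, h2=3, slot 3 occupied → index 6.
Insert 996: h=6, h2=7, slot 6 occupied → index 2.
Insert 821: h=7, h2=2, slots 7,9 occupied → index 0.
Insert 822: h=8, slot 8 empty → index 8.
Table: [821, _, 996, 806, _, _, 872, 883, 822, 581, 945]

5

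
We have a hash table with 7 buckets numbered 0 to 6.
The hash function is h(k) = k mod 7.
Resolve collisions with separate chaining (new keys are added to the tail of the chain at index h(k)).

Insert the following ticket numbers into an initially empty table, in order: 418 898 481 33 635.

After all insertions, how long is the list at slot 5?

418 → bucket 5
898 → bucket 2
481 → bucket 5 (collision)
33 → bucket 5 (collision)
635 → bucket 5 (collision)
Final buckets:
0: -
1: -
2: 898
3: -
4: -
5: 418 -> 481 -> 33 -> 635
6: -

4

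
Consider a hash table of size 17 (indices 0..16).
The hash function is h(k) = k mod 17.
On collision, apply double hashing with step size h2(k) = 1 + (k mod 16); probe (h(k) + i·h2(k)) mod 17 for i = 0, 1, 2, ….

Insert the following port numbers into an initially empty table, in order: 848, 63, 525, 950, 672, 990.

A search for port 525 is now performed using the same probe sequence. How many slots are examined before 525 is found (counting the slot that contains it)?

Insert 848: h=15, slot 15 empty → index 15.
Insert 63: h=12, slot 12 empty → index 12.
Insert 525: h=15, h2=14, slots 15,12 occupied → index 9.
Insert 950: h=15, h2=7, slot 15 occupied → index 5.
Insert 672: h=9, h2=1, slot 9 occupied → index 10.
Insert 990: h=4, slot 4 empty → index 4.
Table: [∅, ∅, ∅, ∅, 990, 950, ∅, ∅, ∅, 525, 672, ∅, 63, ∅, ∅, 848, ∅]
Lookup 525: h=15, h2=14, probe 15,12,9 → found at 9.

3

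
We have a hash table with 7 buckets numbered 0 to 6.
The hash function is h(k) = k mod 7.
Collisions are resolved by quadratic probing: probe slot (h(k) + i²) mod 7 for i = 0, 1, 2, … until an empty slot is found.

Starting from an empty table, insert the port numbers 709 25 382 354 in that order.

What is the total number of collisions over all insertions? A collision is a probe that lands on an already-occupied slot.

3

Insert 709: h=2, slot 2 empty -> index 2.
Insert 25: h=4, slot 4 empty -> index 4.
Insert 382: h=4, slot 4 occupied -> index 5.
Insert 354: h=4, slots 4,5 occupied -> index 1.
Table: [∅, 354, 709, ∅, 25, 382, ∅]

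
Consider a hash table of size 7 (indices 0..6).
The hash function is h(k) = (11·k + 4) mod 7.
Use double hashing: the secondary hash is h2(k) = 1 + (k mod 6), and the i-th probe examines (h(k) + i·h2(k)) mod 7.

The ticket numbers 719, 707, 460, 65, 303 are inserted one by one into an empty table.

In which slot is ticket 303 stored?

719: h=3 => slot 3
707: h=4 => slot 4
460: h=3, h2=5, probe 3,1 => slot 1
65: h=5 => slot 5
303: h=5, h2=4, probe 5,2 => slot 2
Table: [∅, 460, 303, 719, 707, 65, ∅]

2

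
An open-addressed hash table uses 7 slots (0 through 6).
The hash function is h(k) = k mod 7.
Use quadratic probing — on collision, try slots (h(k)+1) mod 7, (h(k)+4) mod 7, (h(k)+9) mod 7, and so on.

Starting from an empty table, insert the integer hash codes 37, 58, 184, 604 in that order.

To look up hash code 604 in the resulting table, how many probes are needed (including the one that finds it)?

37 hashes to 2; slot 2 is free -> place at 2.
58 hashes to 2; 2 taken -> place at 3.
184 hashes to 2; 2,3 taken -> place at 6.
604 hashes to 2; 2,3,6 taken -> place at 4.
Table: [∅, ∅, 37, 58, 604, ∅, 184]
Lookup 604: h=2, probe 2,3,6,4 → found at 4.

4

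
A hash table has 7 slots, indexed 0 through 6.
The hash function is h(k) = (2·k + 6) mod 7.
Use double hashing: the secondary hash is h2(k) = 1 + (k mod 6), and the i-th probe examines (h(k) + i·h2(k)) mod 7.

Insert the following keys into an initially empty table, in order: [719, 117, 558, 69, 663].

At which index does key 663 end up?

0

719 hashes to 2; slot 2 is free -> place at 2.
117 hashes to 2, h2=4; 2 taken -> place at 6.
558 hashes to 2, h2=1; 2 taken -> place at 3.
69 hashes to 4; slot 4 is free -> place at 4.
663 hashes to 2, h2=4; 2,6,3 taken -> place at 0.
Table: [663, ., 719, 558, 69, ., 117]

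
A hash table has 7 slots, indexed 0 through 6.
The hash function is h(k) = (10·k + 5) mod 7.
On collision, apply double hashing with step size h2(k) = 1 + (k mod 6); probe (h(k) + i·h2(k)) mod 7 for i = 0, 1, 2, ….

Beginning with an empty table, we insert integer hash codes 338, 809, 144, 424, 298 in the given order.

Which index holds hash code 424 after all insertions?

338 hashes to 4; slot 4 is free → place at 4.
809 hashes to 3; slot 3 is free → place at 3.
144 hashes to 3, h2=1; 3,4 taken → place at 5.
424 hashes to 3, h2=5; 3 taken → place at 1.
298 hashes to 3, h2=5; 3,1 taken → place at 6.
Table: [-, 424, -, 809, 338, 144, 298]

1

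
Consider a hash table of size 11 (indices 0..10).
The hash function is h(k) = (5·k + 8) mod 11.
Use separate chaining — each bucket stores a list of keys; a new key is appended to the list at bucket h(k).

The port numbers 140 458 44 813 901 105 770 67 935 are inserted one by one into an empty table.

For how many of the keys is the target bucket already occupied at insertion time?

Insert 140: h=4, bucket 4 empty -> new chain.
Insert 458: h=10, bucket 10 empty -> new chain.
Insert 44: h=8, bucket 8 empty -> new chain.
Insert 813: h=3, bucket 3 empty -> new chain.
Insert 901: h=3, bucket 3 nonempty -> append to chain.
Insert 105: h=5, bucket 5 empty -> new chain.
Insert 770: h=8, bucket 8 nonempty -> append to chain.
Insert 67: h=2, bucket 2 empty -> new chain.
Insert 935: h=8, bucket 8 nonempty -> append to chain.
Final buckets:
0: -
1: -
2: 67
3: 813 -> 901
4: 140
5: 105
6: -
7: -
8: 44 -> 770 -> 935
9: -
10: 458

3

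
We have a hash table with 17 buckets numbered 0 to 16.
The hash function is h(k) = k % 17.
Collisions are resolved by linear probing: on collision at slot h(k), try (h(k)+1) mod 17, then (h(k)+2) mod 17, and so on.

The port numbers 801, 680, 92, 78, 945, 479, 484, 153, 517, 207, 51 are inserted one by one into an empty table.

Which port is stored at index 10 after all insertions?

801 hashes to 2; slot 2 is free → place at 2.
680 hashes to 0; slot 0 is free → place at 0.
92 hashes to 7; slot 7 is free → place at 7.
78 hashes to 10; slot 10 is free → place at 10.
945 hashes to 10; 10 taken → place at 11.
479 hashes to 3; slot 3 is free → place at 3.
484 hashes to 8; slot 8 is free → place at 8.
153 hashes to 0; 0 taken → place at 1.
517 hashes to 7; 7,8 taken → place at 9.
207 hashes to 3; 3 taken → place at 4.
51 hashes to 0; 0,1,2,3,4 taken → place at 5.
Table: [680, 153, 801, 479, 207, 51, —, 92, 484, 517, 78, 945, —, —, —, —, —]

78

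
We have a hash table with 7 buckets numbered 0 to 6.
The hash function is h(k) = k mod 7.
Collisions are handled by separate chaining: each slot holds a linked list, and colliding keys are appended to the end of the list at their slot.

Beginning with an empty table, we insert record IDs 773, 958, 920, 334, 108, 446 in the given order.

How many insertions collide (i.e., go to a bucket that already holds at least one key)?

Insert 773: h=3, bucket 3 empty -> new chain.
Insert 958: h=6, bucket 6 empty -> new chain.
Insert 920: h=3, bucket 3 nonempty -> append to chain.
Insert 334: h=5, bucket 5 empty -> new chain.
Insert 108: h=3, bucket 3 nonempty -> append to chain.
Insert 446: h=5, bucket 5 nonempty -> append to chain.
Final buckets:
0: —
1: —
2: —
3: 773 -> 920 -> 108
4: —
5: 334 -> 446
6: 958

3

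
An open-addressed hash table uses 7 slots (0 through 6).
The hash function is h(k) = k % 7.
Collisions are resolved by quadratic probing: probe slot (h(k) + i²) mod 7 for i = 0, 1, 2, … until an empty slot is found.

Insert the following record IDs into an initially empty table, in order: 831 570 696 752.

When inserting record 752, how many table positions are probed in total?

Insert 831: h=5, slot 5 empty => index 5.
Insert 570: h=3, slot 3 empty => index 3.
Insert 696: h=3, slot 3 occupied => index 4.
Insert 752: h=3, slots 3,4 occupied => index 0.
Table: [752, ., ., 570, 696, 831, .]

3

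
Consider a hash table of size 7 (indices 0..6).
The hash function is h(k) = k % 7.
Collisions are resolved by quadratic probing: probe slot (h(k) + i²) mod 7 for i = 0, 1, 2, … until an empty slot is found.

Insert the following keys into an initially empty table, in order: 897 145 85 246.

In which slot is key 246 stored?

897: h=1 → slot 1
145: h=5 → slot 5
85: h=1, probe 1,2 → slot 2
246: h=1, probe 1,2,5,3 → slot 3
Table: [_, 897, 85, 246, _, 145, _]

3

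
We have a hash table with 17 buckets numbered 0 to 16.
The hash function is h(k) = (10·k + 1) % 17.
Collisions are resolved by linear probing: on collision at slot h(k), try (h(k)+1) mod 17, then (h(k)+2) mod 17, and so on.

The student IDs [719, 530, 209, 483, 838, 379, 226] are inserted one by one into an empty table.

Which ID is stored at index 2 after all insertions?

838

Insert 719: h=0, slot 0 empty => index 0.
Insert 530: h=14, slot 14 empty => index 14.
Insert 209: h=0, slot 0 occupied => index 1.
Insert 483: h=3, slot 3 empty => index 3.
Insert 838: h=0, slots 0,1 occupied => index 2.
Insert 379: h=0, slots 0,1,2,3 occupied => index 4.
Insert 226: h=0, slots 0,1,2,3,4 occupied => index 5.
Table: [719, 209, 838, 483, 379, 226, —, —, —, —, —, —, —, —, 530, —, —]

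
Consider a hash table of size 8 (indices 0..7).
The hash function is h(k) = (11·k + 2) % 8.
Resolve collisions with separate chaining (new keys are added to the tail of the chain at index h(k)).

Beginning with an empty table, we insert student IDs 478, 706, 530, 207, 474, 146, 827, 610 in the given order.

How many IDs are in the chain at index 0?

478 -> bucket 4
706 -> bucket 0
530 -> bucket 0 (collision)
207 -> bucket 7
474 -> bucket 0 (collision)
146 -> bucket 0 (collision)
827 -> bucket 3
610 -> bucket 0 (collision)
Final buckets:
0: 706 -> 530 -> 474 -> 146 -> 610
1: _
2: _
3: 827
4: 478
5: _
6: _
7: 207

5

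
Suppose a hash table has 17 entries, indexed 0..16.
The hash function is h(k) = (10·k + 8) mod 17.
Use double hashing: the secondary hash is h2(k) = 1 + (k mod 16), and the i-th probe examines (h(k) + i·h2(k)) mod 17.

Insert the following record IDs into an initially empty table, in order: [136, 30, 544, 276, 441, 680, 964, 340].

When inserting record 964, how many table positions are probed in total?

Insert 136: h=8, slot 8 empty => index 8.
Insert 30: h=2, slot 2 empty => index 2.
Insert 544: h=8, h2=1, slot 8 occupied => index 9.
Insert 276: h=14, slot 14 empty => index 14.
Insert 441: h=15, slot 15 empty => index 15.
Insert 680: h=8, h2=9, slot 8 occupied => index 0.
Insert 964: h=9, h2=5, slots 9,14,2 occupied => index 7.
Insert 340: h=8, h2=5, slot 8 occupied => index 13.
Table: [680, ∅, 30, ∅, ∅, ∅, ∅, 964, 136, 544, ∅, ∅, ∅, 340, 276, 441, ∅]

4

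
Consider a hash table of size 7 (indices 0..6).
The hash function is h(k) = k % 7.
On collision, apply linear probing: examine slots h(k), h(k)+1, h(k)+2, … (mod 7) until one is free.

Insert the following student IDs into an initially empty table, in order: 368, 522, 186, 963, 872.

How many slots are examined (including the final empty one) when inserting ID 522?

368: h=4 => slot 4
522: h=4, probe 4,5 => slot 5
186: h=4, probe 4,5,6 => slot 6
963: h=4, probe 4,5,6,0 => slot 0
872: h=4, probe 4,5,6,0,1 => slot 1
Table: [963, 872, —, —, 368, 522, 186]

2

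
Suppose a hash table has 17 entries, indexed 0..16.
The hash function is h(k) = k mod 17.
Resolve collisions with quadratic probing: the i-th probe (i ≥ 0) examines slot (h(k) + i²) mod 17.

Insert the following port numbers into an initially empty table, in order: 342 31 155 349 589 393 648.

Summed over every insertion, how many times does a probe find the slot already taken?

Insert 342: h=2, slot 2 empty => index 2.
Insert 31: h=14, slot 14 empty => index 14.
Insert 155: h=2, slot 2 occupied => index 3.
Insert 349: h=9, slot 9 empty => index 9.
Insert 589: h=11, slot 11 empty => index 11.
Insert 393: h=2, slots 2,3 occupied => index 6.
Insert 648: h=2, slots 2,3,6,11 occupied => index 1.
Table: [∅, 648, 342, 155, ∅, ∅, 393, ∅, ∅, 349, ∅, 589, ∅, ∅, 31, ∅, ∅]

7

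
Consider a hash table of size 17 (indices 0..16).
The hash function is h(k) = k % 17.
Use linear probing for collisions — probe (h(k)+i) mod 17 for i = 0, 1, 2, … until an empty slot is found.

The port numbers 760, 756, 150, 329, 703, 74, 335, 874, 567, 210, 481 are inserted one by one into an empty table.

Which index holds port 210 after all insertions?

15

760 hashes to 12; slot 12 is free => place at 12.
756 hashes to 8; slot 8 is free => place at 8.
150 hashes to 14; slot 14 is free => place at 14.
329 hashes to 6; slot 6 is free => place at 6.
703 hashes to 6; 6 taken => place at 7.
74 hashes to 6; 6,7,8 taken => place at 9.
335 hashes to 12; 12 taken => place at 13.
874 hashes to 7; 7,8,9 taken => place at 10.
567 hashes to 6; 6,7,8,9,10 taken => place at 11.
210 hashes to 6; 6,7,8,9,10,11,12,13,14 taken => place at 15.
481 hashes to 5; slot 5 is free => place at 5.
Table: [—, —, —, —, —, 481, 329, 703, 756, 74, 874, 567, 760, 335, 150, 210, —]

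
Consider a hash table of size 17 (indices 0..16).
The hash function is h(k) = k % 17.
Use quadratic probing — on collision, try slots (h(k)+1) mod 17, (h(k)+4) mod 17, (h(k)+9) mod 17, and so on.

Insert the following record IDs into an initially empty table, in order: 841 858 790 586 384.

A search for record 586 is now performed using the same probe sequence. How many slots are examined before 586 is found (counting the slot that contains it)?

4

841 hashes to 8; slot 8 is free -> place at 8.
858 hashes to 8; 8 taken -> place at 9.
790 hashes to 8; 8,9 taken -> place at 12.
586 hashes to 8; 8,9,12 taken -> place at 0.
384 hashes to 10; slot 10 is free -> place at 10.
Table: [586, ∅, ∅, ∅, ∅, ∅, ∅, ∅, 841, 858, 384, ∅, 790, ∅, ∅, ∅, ∅]
Lookup 586: h=8, probe 8,9,12,0 → found at 0.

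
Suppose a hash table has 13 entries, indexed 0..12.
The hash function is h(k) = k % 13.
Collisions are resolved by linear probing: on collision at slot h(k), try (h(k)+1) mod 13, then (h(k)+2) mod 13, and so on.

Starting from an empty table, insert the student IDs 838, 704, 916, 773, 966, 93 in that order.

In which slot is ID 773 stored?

Insert 838: h=6, slot 6 empty -> index 6.
Insert 704: h=2, slot 2 empty -> index 2.
Insert 916: h=6, slot 6 occupied -> index 7.
Insert 773: h=6, slots 6,7 occupied -> index 8.
Insert 966: h=4, slot 4 empty -> index 4.
Insert 93: h=2, slot 2 occupied -> index 3.
Table: [—, —, 704, 93, 966, —, 838, 916, 773, —, —, —, —]

8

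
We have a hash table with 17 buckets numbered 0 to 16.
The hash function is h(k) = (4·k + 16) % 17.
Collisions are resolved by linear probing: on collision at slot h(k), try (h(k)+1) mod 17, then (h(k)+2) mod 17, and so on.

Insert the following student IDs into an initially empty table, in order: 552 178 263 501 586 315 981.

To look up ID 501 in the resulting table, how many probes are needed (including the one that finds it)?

552: h=14 -> slot 14
178: h=14, probe 14,15 -> slot 15
263: h=14, probe 14,15,16 -> slot 16
501: h=14, probe 14,15,16,0 -> slot 0
586: h=14, probe 14,15,16,0,1 -> slot 1
315: h=1, probe 1,2 -> slot 2
981: h=13 -> slot 13
Table: [501, 586, 315, —, —, —, —, —, —, —, —, —, —, 981, 552, 178, 263]
Lookup 501: h=14, probe 14,15,16,0 → found at 0.

4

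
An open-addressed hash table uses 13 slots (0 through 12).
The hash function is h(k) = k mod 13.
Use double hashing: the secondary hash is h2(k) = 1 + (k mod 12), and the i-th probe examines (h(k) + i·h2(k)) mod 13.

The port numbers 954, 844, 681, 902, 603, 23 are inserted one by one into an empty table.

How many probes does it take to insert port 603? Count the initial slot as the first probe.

954 hashes to 5; slot 5 is free => place at 5.
844 hashes to 12; slot 12 is free => place at 12.
681 hashes to 5, h2=10; 5 taken => place at 2.
902 hashes to 5, h2=3; 5 taken => place at 8.
603 hashes to 5, h2=4; 5 taken => place at 9.
23 hashes to 10; slot 10 is free => place at 10.
Table: [∅, ∅, 681, ∅, ∅, 954, ∅, ∅, 902, 603, 23, ∅, 844]

2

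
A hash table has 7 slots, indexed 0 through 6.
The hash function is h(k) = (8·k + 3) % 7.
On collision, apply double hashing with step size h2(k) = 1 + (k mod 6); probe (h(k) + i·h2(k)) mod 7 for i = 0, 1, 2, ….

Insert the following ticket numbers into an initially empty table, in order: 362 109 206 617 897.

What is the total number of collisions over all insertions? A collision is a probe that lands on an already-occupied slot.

2

362: h=1 → slot 1
109: h=0 → slot 0
206: h=6 → slot 6
617: h=4 → slot 4
897: h=4, h2=4, probe 4,1,5 → slot 5
Table: [109, 362, ., ., 617, 897, 206]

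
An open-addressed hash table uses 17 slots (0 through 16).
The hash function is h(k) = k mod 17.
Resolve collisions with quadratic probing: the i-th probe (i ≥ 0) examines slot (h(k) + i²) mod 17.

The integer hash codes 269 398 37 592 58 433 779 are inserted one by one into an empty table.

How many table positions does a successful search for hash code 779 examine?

Insert 269: h=14, slot 14 empty → index 14.
Insert 398: h=7, slot 7 empty → index 7.
Insert 37: h=3, slot 3 empty → index 3.
Insert 592: h=14, slot 14 occupied → index 15.
Insert 58: h=7, slot 7 occupied → index 8.
Insert 433: h=8, slot 8 occupied → index 9.
Insert 779: h=14, slots 14,15 occupied → index 1.
Table: [., 779, ., 37, ., ., ., 398, 58, 433, ., ., ., ., 269, 592, .]
Lookup 779: h=14, probe 14,15,1 → found at 1.

3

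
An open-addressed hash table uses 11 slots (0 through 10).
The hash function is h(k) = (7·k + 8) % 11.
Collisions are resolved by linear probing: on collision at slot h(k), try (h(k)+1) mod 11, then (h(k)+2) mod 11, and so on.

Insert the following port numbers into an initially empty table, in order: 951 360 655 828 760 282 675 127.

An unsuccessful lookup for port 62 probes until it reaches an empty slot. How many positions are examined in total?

Insert 951: h=10, slot 10 empty => index 10.
Insert 360: h=9, slot 9 empty => index 9.
Insert 655: h=6, slot 6 empty => index 6.
Insert 828: h=7, slot 7 empty => index 7.
Insert 760: h=4, slot 4 empty => index 4.
Insert 282: h=2, slot 2 empty => index 2.
Insert 675: h=3, slot 3 empty => index 3.
Insert 127: h=6, slots 6,7 occupied => index 8.
Table: [∅, ∅, 282, 675, 760, ∅, 655, 828, 127, 360, 951]
Lookup 62: h=2, probe 2,3,4,5 → slot 5 empty, not found.

4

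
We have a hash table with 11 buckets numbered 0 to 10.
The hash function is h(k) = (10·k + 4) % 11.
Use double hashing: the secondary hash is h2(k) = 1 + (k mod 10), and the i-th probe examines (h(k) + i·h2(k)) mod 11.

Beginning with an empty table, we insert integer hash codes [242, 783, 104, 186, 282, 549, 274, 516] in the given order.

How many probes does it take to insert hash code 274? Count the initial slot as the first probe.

4

242 hashes to 4; slot 4 is free => place at 4.
783 hashes to 2; slot 2 is free => place at 2.
104 hashes to 10; slot 10 is free => place at 10.
186 hashes to 5; slot 5 is free => place at 5.
282 hashes to 8; slot 8 is free => place at 8.
549 hashes to 5, h2=10; 5,4 taken => place at 3.
274 hashes to 5, h2=5; 5,10,4 taken => place at 9.
516 hashes to 5, h2=7; 5 taken => place at 1.
Table: [∅, 516, 783, 549, 242, 186, ∅, ∅, 282, 274, 104]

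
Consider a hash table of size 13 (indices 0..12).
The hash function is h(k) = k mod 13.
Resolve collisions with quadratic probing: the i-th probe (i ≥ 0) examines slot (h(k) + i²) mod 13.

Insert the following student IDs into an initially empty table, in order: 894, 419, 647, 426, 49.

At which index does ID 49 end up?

6

894 hashes to 10; slot 10 is free => place at 10.
419 hashes to 3; slot 3 is free => place at 3.
647 hashes to 10; 10 taken => place at 11.
426 hashes to 10; 10,11 taken => place at 1.
49 hashes to 10; 10,11,1 taken => place at 6.
Table: [., 426, ., 419, ., ., 49, ., ., ., 894, 647, .]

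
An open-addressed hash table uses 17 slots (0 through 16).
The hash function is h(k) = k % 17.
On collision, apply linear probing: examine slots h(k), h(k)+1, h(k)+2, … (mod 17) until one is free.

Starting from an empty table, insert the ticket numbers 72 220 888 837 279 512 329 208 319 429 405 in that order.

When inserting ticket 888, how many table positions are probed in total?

2

72 hashes to 4; slot 4 is free -> place at 4.
220 hashes to 16; slot 16 is free -> place at 16.
888 hashes to 4; 4 taken -> place at 5.
837 hashes to 4; 4,5 taken -> place at 6.
279 hashes to 7; slot 7 is free -> place at 7.
512 hashes to 2; slot 2 is free -> place at 2.
329 hashes to 6; 6,7 taken -> place at 8.
208 hashes to 4; 4,5,6,7,8 taken -> place at 9.
319 hashes to 13; slot 13 is free -> place at 13.
429 hashes to 4; 4,5,6,7,8,9 taken -> place at 10.
405 hashes to 14; slot 14 is free -> place at 14.
Table: [∅, ∅, 512, ∅, 72, 888, 837, 279, 329, 208, 429, ∅, ∅, 319, 405, ∅, 220]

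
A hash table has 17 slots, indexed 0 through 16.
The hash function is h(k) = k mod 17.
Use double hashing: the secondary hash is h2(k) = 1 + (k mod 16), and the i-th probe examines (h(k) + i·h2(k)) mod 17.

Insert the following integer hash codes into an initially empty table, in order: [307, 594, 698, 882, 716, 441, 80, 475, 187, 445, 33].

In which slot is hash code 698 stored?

Insert 307: h=1, slot 1 empty -> index 1.
Insert 594: h=16, slot 16 empty -> index 16.
Insert 698: h=1, h2=11, slot 1 occupied -> index 12.
Insert 882: h=15, slot 15 empty -> index 15.
Insert 716: h=2, slot 2 empty -> index 2.
Insert 441: h=16, h2=10, slot 16 occupied -> index 9.
Insert 80: h=12, h2=1, slot 12 occupied -> index 13.
Insert 475: h=16, h2=12, slot 16 occupied -> index 11.
Insert 187: h=0, slot 0 empty -> index 0.
Insert 445: h=3, slot 3 empty -> index 3.
Insert 33: h=16, h2=2, slots 16,1,3 occupied -> index 5.
Table: [187, 307, 716, 445, -, 33, -, -, -, 441, -, 475, 698, 80, -, 882, 594]

12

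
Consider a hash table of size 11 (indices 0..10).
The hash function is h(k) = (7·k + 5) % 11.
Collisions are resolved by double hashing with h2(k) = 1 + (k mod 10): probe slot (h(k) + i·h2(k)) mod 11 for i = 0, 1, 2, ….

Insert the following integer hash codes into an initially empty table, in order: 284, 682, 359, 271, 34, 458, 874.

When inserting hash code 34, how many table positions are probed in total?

284: h=2 → slot 2
682: h=5 → slot 5
359: h=10 → slot 10
271: h=10, h2=2, probe 10,1 → slot 1
34: h=1, h2=5, probe 1,6 → slot 6
458: h=10, h2=9, probe 10,8 → slot 8
874: h=7 → slot 7
Table: [—, 271, 284, —, —, 682, 34, 874, 458, —, 359]

2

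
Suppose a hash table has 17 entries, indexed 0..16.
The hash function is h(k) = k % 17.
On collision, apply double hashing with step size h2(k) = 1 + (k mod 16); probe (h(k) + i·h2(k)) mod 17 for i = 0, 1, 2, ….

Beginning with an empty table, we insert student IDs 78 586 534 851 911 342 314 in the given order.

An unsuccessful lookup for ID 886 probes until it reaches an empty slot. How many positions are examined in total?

Insert 78: h=10, slot 10 empty => index 10.
Insert 586: h=8, slot 8 empty => index 8.
Insert 534: h=7, slot 7 empty => index 7.
Insert 851: h=1, slot 1 empty => index 1.
Insert 911: h=10, h2=16, slot 10 occupied => index 9.
Insert 342: h=2, slot 2 empty => index 2.
Insert 314: h=8, h2=11, slots 8,2 occupied => index 13.
Table: [—, 851, 342, —, —, —, —, 534, 586, 911, 78, —, —, 314, —, —, —]
Lookup 886: h=2, h2=7, probe 2,9,16 → slot 16 empty, not found.

3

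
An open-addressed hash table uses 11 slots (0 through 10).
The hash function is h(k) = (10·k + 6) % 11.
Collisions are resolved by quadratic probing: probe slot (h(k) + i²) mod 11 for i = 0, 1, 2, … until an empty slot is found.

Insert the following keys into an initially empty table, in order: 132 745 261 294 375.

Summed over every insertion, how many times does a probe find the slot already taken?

132: h=6 -> slot 6
745: h=9 -> slot 9
261: h=9, probe 9,10 -> slot 10
294: h=9, probe 9,10,2 -> slot 2
375: h=5 -> slot 5
Table: [—, —, 294, —, —, 375, 132, —, —, 745, 261]

3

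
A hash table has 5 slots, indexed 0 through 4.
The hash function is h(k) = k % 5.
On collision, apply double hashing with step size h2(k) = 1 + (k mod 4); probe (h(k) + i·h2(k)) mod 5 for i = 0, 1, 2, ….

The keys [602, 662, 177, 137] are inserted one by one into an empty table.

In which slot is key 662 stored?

0

602 hashes to 2; slot 2 is free => place at 2.
662 hashes to 2, h2=3; 2 taken => place at 0.
177 hashes to 2, h2=2; 2 taken => place at 4.
137 hashes to 2, h2=2; 2,4 taken => place at 1.
Table: [662, 137, 602, -, 177]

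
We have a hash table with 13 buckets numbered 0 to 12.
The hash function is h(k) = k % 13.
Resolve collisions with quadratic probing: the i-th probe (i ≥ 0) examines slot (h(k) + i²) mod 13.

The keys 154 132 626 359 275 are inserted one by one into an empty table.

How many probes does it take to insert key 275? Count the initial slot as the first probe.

3

Insert 154: h=11, slot 11 empty → index 11.
Insert 132: h=2, slot 2 empty → index 2.
Insert 626: h=2, slot 2 occupied → index 3.
Insert 359: h=8, slot 8 empty → index 8.
Insert 275: h=2, slots 2,3 occupied → index 6.
Table: [—, —, 132, 626, —, —, 275, —, 359, —, —, 154, —]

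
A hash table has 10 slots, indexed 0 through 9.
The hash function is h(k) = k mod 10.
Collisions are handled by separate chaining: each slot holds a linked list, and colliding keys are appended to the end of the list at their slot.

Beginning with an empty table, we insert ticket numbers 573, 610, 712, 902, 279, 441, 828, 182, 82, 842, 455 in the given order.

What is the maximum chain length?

5

Insert 573: h=3, bucket 3 empty -> new chain.
Insert 610: h=0, bucket 0 empty -> new chain.
Insert 712: h=2, bucket 2 empty -> new chain.
Insert 902: h=2, bucket 2 nonempty -> append to chain.
Insert 279: h=9, bucket 9 empty -> new chain.
Insert 441: h=1, bucket 1 empty -> new chain.
Insert 828: h=8, bucket 8 empty -> new chain.
Insert 182: h=2, bucket 2 nonempty -> append to chain.
Insert 82: h=2, bucket 2 nonempty -> append to chain.
Insert 842: h=2, bucket 2 nonempty -> append to chain.
Insert 455: h=5, bucket 5 empty -> new chain.
Final buckets:
0: 610
1: 441
2: 712 -> 902 -> 182 -> 82 -> 842
3: 573
4: ∅
5: 455
6: ∅
7: ∅
8: 828
9: 279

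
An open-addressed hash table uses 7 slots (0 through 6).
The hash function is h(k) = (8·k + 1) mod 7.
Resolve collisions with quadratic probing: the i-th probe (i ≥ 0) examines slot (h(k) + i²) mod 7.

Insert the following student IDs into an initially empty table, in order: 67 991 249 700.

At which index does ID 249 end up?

Insert 67: h=5, slot 5 empty → index 5.
Insert 991: h=5, slot 5 occupied → index 6.
Insert 249: h=5, slots 5,6 occupied → index 2.
Insert 700: h=1, slot 1 empty → index 1.
Table: [_, 700, 249, _, _, 67, 991]

2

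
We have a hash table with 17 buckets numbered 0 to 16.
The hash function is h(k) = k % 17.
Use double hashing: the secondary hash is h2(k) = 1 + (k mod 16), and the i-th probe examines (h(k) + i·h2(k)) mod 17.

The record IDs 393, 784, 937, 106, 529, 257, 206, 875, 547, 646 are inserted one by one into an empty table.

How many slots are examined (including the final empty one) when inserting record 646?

393 hashes to 2; slot 2 is free -> place at 2.
784 hashes to 2, h2=1; 2 taken -> place at 3.
937 hashes to 2, h2=10; 2 taken -> place at 12.
106 hashes to 4; slot 4 is free -> place at 4.
529 hashes to 2, h2=2; 2,4 taken -> place at 6.
257 hashes to 2, h2=2; 2,4,6 taken -> place at 8.
206 hashes to 2, h2=15; 2 taken -> place at 0.
875 hashes to 8, h2=12; 8,3 taken -> place at 15.
547 hashes to 3, h2=4; 3 taken -> place at 7.
646 hashes to 0, h2=7; 0,7 taken -> place at 14.
Table: [206, ., 393, 784, 106, ., 529, 547, 257, ., ., ., 937, ., 646, 875, .]

3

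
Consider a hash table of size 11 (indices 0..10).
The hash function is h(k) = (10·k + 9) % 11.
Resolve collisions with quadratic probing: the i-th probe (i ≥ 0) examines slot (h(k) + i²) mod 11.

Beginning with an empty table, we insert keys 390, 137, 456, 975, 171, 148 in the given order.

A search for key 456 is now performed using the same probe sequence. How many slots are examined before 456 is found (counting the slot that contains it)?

3

390: h=4 -> slot 4
137: h=4, probe 4,5 -> slot 5
456: h=4, probe 4,5,8 -> slot 8
975: h=2 -> slot 2
171: h=3 -> slot 3
148: h=4, probe 4,5,8,2,9 -> slot 9
Table: [∅, ∅, 975, 171, 390, 137, ∅, ∅, 456, 148, ∅]
Lookup 456: h=4, probe 4,5,8 → found at 8.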